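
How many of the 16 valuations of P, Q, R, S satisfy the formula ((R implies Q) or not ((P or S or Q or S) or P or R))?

P | Q | R | S | φ
- | - | - | - | -
T | T | T | T | T
T | T | T | F | T
T | T | F | T | T
T | T | F | F | T
T | F | T | T | F
T | F | T | F | F
T | F | F | T | T
T | F | F | F | T
F | T | T | T | T
F | T | T | F | T
F | T | F | T | T
F | T | F | F | T
F | F | T | T | F
F | F | T | F | F
F | F | F | T | T
F | F | F | F | T
The formula is true on 12 of the 16 rows.

12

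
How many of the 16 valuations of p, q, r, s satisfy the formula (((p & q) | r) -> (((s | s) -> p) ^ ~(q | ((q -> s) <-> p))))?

p | q | r | s | φ
- | - | - | - | -
F | F | F | F | T
F | F | F | T | T
F | F | T | F | F
F | F | T | T | T
F | T | F | F | T
F | T | F | T | T
F | T | T | F | T
F | T | T | T | F
T | F | F | F | T
T | F | F | T | T
T | F | T | F | T
T | F | T | T | T
T | T | F | F | T
T | T | F | T | T
T | T | T | F | T
T | T | T | T | T
The formula is true on 14 of the 16 rows.

14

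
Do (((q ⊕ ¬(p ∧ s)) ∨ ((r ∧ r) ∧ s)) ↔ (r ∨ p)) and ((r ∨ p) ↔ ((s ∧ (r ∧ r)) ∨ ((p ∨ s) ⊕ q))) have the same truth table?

not equivalent

  p      q      r      s    |    φ      ψ  
 True   True   True   True  |   True   True
 True   True   True  False  |  False  False
 True   True  False   True  |   True  False
 True   True  False  False  |  False  False
 True  False   True   True  |   True   True
 True  False   True  False  |   True   True
 True  False  False   True  |  False   True
 True  False  False  False  |   True   True
False   True   True   True  |   True   True
False   True   True  False  |  False   True
False   True  False   True  |   True   True
False   True  False  False  |   True  False
False  False   True   True  |   True   True
False  False   True  False  |   True  False
False  False  False   True  |  False  False
False  False  False  False  |  False   True
The columns differ at p=True, q=True, r=False, s=True (φ=True, ψ=False), so they are not equivalent.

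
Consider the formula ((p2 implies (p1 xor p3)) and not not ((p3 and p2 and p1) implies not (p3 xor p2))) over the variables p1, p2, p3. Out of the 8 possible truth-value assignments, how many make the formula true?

p1  p2  p3  |  (p1 xor p3)  (p2 implies (p1 xor p3))  (p3 and p2 and p1)  (p3 xor p2)  not (p3 xor p2)  φ
1   1   1   |       0                  0                      1                0              1         0
1   1   0   |       1                  1                      0                1              0         1
1   0   1   |       0                  1                      0                1              0         1
1   0   0   |       1                  1                      0                0              1         1
0   1   1   |       1                  1                      0                0              1         1
0   1   0   |       0                  0                      0                1              0         0
0   0   1   |       1                  1                      0                1              0         1
0   0   0   |       0                  1                      0                0              1         1
The formula is true on 6 of the 8 rows.

6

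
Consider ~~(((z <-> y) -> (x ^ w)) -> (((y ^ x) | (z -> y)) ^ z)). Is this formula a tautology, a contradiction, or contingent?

contingent

x | y | z | w | φ
- | - | - | - | -
T | T | T | T | T
T | T | T | F | F
T | T | F | T | T
T | T | F | F | T
T | F | T | T | F
T | F | T | F | F
T | F | F | T | T
T | F | F | F | T
F | T | T | T | F
F | T | T | F | T
F | T | F | T | T
F | T | F | F | T
F | F | T | T | T
F | F | T | F | T
F | F | F | T | T
F | F | F | F | T
12 of 16 rows are T, so the formula is contingent.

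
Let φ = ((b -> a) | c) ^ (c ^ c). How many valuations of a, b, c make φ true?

a  b  c     (b -> a)  ((b -> a) | c)  (c ^ c)  (((b -> a) | c) ^ (c ^ c))
F  F  F        T            T            F                 T             
F  F  T        T            T            F                 T             
F  T  F        F            F            F                 F             
F  T  T        F            T            F                 T             
T  F  F        T            T            F                 T             
T  F  T        T            T            F                 T             
T  T  F        T            T            F                 T             
T  T  T        T            T            F                 T             
The formula is true on 7 of the 8 rows.

7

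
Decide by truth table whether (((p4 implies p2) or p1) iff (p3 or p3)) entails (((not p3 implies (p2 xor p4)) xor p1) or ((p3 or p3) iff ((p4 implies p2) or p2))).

p1 | p2 | p3 | p4 | φ | ψ
-- | -- | -- | -- | - | -
1  | 1  | 1  | 1  | 1 | 1
1  | 1  | 1  | 0  | 1 | 1
1  | 1  | 0  | 1  | 0 | 1
1  | 1  | 0  | 0  | 0 | 0
1  | 0  | 1  | 1  | 1 | 0
1  | 0  | 1  | 0  | 1 | 1
1  | 0  | 0  | 1  | 0 | 1
1  | 0  | 0  | 0  | 0 | 1
0  | 1  | 1  | 1  | 1 | 1
0  | 1  | 1  | 0  | 1 | 1
0  | 1  | 0  | 1  | 0 | 0
0  | 1  | 0  | 0  | 0 | 1
0  | 0  | 1  | 1  | 0 | 1
0  | 0  | 1  | 0  | 1 | 1
0  | 0  | 0  | 1  | 1 | 1
0  | 0  | 0  | 0  | 0 | 0
At p1=1, p2=0, p3=1, p4=1 we have φ true but ψ false, so φ does not entail ψ.

no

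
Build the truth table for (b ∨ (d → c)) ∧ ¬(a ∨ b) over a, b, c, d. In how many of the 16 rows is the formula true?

a  b  c  d  |  (d → c)  (b ∨ (d → c))  (a ∨ b)  ¬(a ∨ b)  ((b ∨ (d → c)) ∧ ¬(a ∨ b))
F  F  F  F  |     T           T           F        T                  T             
F  F  F  T  |     F           F           F        T                  F             
F  F  T  F  |     T           T           F        T                  T             
F  F  T  T  |     T           T           F        T                  T             
F  T  F  F  |     T           T           T        F                  F             
F  T  F  T  |     F           T           T        F                  F             
F  T  T  F  |     T           T           T        F                  F             
F  T  T  T  |     T           T           T        F                  F             
T  F  F  F  |     T           T           T        F                  F             
T  F  F  T  |     F           F           T        F                  F             
T  F  T  F  |     T           T           T        F                  F             
T  F  T  T  |     T           T           T        F                  F             
T  T  F  F  |     T           T           T        F                  F             
T  T  F  T  |     F           T           T        F                  F             
T  T  T  F  |     T           T           T        F                  F             
T  T  T  T  |     T           T           T        F                  F             
The formula is true on 3 of the 16 rows.

3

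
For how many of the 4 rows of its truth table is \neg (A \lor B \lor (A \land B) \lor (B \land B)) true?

1

A | B || φ
F | F || T
F | T || F
T | F || F
T | T || F
The formula is true on 1 of the 4 rows.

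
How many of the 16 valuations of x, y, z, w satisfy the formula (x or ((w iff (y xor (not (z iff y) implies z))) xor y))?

x | y | z | w | φ
- | - | - | - | -
1 | 1 | 1 | 1 | 1
1 | 1 | 1 | 0 | 1
1 | 1 | 0 | 1 | 1
1 | 1 | 0 | 0 | 1
1 | 0 | 1 | 1 | 1
1 | 0 | 1 | 0 | 1
1 | 0 | 0 | 1 | 1
1 | 0 | 0 | 0 | 1
0 | 1 | 1 | 1 | 1
0 | 1 | 1 | 0 | 0
0 | 1 | 0 | 1 | 0
0 | 1 | 0 | 0 | 1
0 | 0 | 1 | 1 | 1
0 | 0 | 1 | 0 | 0
0 | 0 | 0 | 1 | 1
0 | 0 | 0 | 0 | 0
The formula is true on 12 of the 16 rows.

12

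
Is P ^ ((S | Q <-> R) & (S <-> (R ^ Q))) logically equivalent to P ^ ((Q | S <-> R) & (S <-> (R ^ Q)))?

equivalent

P | Q | R | S | φ | ψ
- | - | - | - | - | -
T | T | T | T | T | T
T | T | T | F | F | F
T | T | F | T | T | T
T | T | F | F | T | T
T | F | T | T | F | F
T | F | T | F | T | T
T | F | F | T | T | T
T | F | F | F | F | F
F | T | T | T | F | F
F | T | T | F | T | T
F | T | F | T | F | F
F | T | F | F | F | F
F | F | T | T | T | T
F | F | T | F | F | F
F | F | F | T | F | F
F | F | F | F | T | T
The columns for φ and ψ agree on every row, so they are logically equivalent.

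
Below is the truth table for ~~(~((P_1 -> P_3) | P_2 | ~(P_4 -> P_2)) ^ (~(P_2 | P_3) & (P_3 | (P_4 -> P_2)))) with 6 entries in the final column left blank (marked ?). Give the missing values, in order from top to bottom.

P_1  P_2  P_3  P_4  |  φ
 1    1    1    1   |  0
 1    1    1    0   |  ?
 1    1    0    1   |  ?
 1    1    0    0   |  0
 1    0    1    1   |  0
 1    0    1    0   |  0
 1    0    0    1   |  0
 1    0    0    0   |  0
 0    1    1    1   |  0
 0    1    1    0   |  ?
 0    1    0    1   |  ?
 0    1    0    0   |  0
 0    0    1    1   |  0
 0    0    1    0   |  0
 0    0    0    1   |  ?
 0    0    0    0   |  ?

Row P_1=1, P_2=1, P_3=1, P_4=0: (~((P_1 -> P_3) | P_2 | ~(P_4 -> P_2)) ^ (~(P_2 | P_3) & (P_3 | (P_4 -> P_2)))) = 0, ~(~((P_1 -> P_3) | P_2 | ~(P_4 -> P_2)) ^ (~(P_2 | P_3) & (P_3 | (P_4 -> P_2)))) = 1, so the formula = 0.
Row P_1=1, P_2=1, P_3=0, P_4=1: (~((P_1 -> P_3) | P_2 | ~(P_4 -> P_2)) ^ (~(P_2 | P_3) & (P_3 | (P_4 -> P_2)))) = 0, ~(~((P_1 -> P_3) | P_2 | ~(P_4 -> P_2)) ^ (~(P_2 | P_3) & (P_3 | (P_4 -> P_2)))) = 1, so the formula = 0.
Row P_1=0, P_2=1, P_3=1, P_4=0: (~((P_1 -> P_3) | P_2 | ~(P_4 -> P_2)) ^ (~(P_2 | P_3) & (P_3 | (P_4 -> P_2)))) = 0, ~(~((P_1 -> P_3) | P_2 | ~(P_4 -> P_2)) ^ (~(P_2 | P_3) & (P_3 | (P_4 -> P_2)))) = 1, so the formula = 0.
Row P_1=0, P_2=1, P_3=0, P_4=1: (~((P_1 -> P_3) | P_2 | ~(P_4 -> P_2)) ^ (~(P_2 | P_3) & (P_3 | (P_4 -> P_2)))) = 0, ~(~((P_1 -> P_3) | P_2 | ~(P_4 -> P_2)) ^ (~(P_2 | P_3) & (P_3 | (P_4 -> P_2)))) = 1, so the formula = 0.
Row P_1=0, P_2=0, P_3=0, P_4=1: (~((P_1 -> P_3) | P_2 | ~(P_4 -> P_2)) ^ (~(P_2 | P_3) & (P_3 | (P_4 -> P_2)))) = 0, ~(~((P_1 -> P_3) | P_2 | ~(P_4 -> P_2)) ^ (~(P_2 | P_3) & (P_3 | (P_4 -> P_2)))) = 1, so the formula = 0.
Row P_1=0, P_2=0, P_3=0, P_4=0: (~((P_1 -> P_3) | P_2 | ~(P_4 -> P_2)) ^ (~(P_2 | P_3) & (P_3 | (P_4 -> P_2)))) = 1, ~(~((P_1 -> P_3) | P_2 | ~(P_4 -> P_2)) ^ (~(P_2 | P_3) & (P_3 | (P_4 -> P_2)))) = 0, so the formula = 1.

0, 0, 0, 0, 0, 1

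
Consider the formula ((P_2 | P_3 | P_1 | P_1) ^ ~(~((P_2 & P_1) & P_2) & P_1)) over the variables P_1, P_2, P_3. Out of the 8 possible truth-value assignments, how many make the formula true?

3

P_1  P_2  P_3     (P_2 | P_3 | P_1 | P_1)  (P_2 & P_1)  ((P_2 & P_1) & P_2)  ~((P_2 & P_1) & P_2)  (~((P_2 & P_1) & P_2) & P_1)  φ
 T    T    T                 T                  T                T                    F                         F                F
 T    T    F                 T                  T                T                    F                         F                F
 T    F    T                 T                  F                F                    T                         T                T
 T    F    F                 T                  F                F                    T                         T                T
 F    T    T                 T                  F                F                    T                         F                F
 F    T    F                 T                  F                F                    T                         F                F
 F    F    T                 T                  F                F                    T                         F                F
 F    F    F                 F                  F                F                    T                         F                T
The formula is true on 3 of the 8 rows.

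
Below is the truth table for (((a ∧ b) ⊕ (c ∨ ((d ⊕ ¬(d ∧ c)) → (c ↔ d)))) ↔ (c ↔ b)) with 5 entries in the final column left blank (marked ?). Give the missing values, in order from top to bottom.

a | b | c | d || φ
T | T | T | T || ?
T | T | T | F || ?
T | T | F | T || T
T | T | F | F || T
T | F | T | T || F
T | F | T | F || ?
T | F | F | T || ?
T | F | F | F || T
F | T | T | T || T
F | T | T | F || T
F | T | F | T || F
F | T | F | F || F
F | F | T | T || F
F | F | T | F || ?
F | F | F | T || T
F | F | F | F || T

F, F, F, T, F

Row a=T, b=T, c=T, d=T: ((a ∧ b) ⊕ (c ∨ ((d ⊕ ¬(d ∧ c)) → (c ↔ d)))) = F, (c ↔ b) = T, so the formula = F.
Row a=T, b=T, c=T, d=F: ((a ∧ b) ⊕ (c ∨ ((d ⊕ ¬(d ∧ c)) → (c ↔ d)))) = F, (c ↔ b) = T, so the formula = F.
Row a=T, b=F, c=T, d=F: ((a ∧ b) ⊕ (c ∨ ((d ⊕ ¬(d ∧ c)) → (c ↔ d)))) = T, (c ↔ b) = F, so the formula = F.
Row a=T, b=F, c=F, d=T: ((a ∧ b) ⊕ (c ∨ ((d ⊕ ¬(d ∧ c)) → (c ↔ d)))) = T, (c ↔ b) = T, so the formula = T.
Row a=F, b=F, c=T, d=F: ((a ∧ b) ⊕ (c ∨ ((d ⊕ ¬(d ∧ c)) → (c ↔ d)))) = T, (c ↔ b) = F, so the formula = F.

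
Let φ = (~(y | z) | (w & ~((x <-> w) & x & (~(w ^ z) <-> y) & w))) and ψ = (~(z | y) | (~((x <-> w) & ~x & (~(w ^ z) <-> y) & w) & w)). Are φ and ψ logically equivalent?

not equivalent

  x   |   y   |   z   |   w   ||   φ   |   ψ  
 True |  True |  True |  True || False |  True
 True |  True |  True | False || False | False
 True |  True | False |  True ||  True |  True
 True |  True | False | False || False | False
 True | False |  True |  True ||  True |  True
 True | False |  True | False || False | False
 True | False | False |  True ||  True |  True
 True | False | False | False ||  True |  True
False |  True |  True |  True ||  True |  True
False |  True |  True | False || False | False
False |  True | False |  True ||  True |  True
False |  True | False | False || False | False
False | False |  True |  True ||  True |  True
False | False |  True | False || False | False
False | False | False |  True ||  True |  True
False | False | False | False ||  True |  True
The columns differ at x=True, y=True, z=True, w=True (φ=False, ψ=True), so they are not equivalent.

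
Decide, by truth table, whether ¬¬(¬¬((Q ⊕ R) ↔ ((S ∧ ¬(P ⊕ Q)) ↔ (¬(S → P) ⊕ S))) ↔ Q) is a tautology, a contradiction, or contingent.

P | Q | R | S | (Q ⊕ R) | (P ⊕ Q) | ¬(P ⊕ Q) | (S ∧ ¬(P ⊕ Q)) | (S → P) | ¬(S → P) | (¬(S → P) ⊕ S) | φ
- | - | - | - | ------- | ------- | -------- | -------------- | ------- | -------- | -------------- | -
1 | 1 | 1 | 1 |    0    |    0    |    1     |       1        |    1    |    0     |       1        | 0
1 | 1 | 1 | 0 |    0    |    0    |    1     |       0        |    1    |    0     |       0        | 0
1 | 1 | 0 | 1 |    1    |    0    |    1     |       1        |    1    |    0     |       1        | 1
1 | 1 | 0 | 0 |    1    |    0    |    1     |       0        |    1    |    0     |       0        | 1
1 | 0 | 1 | 1 |    1    |    1    |    0     |       0        |    1    |    0     |       1        | 1
1 | 0 | 1 | 0 |    1    |    1    |    0     |       0        |    1    |    0     |       0        | 0
1 | 0 | 0 | 1 |    0    |    1    |    0     |       0        |    1    |    0     |       1        | 0
1 | 0 | 0 | 0 |    0    |    1    |    0     |       0        |    1    |    0     |       0        | 1
0 | 1 | 1 | 1 |    0    |    1    |    0     |       0        |    0    |    1     |       0        | 0
0 | 1 | 1 | 0 |    0    |    1    |    0     |       0        |    1    |    0     |       0        | 0
0 | 1 | 0 | 1 |    1    |    1    |    0     |       0        |    0    |    1     |       0        | 1
0 | 1 | 0 | 0 |    1    |    1    |    0     |       0        |    1    |    0     |       0        | 1
0 | 0 | 1 | 1 |    1    |    0    |    1     |       1        |    0    |    1     |       0        | 1
0 | 0 | 1 | 0 |    1    |    0    |    1     |       0        |    1    |    0     |       0        | 0
0 | 0 | 0 | 1 |    0    |    0    |    1     |       1        |    0    |    1     |       0        | 0
0 | 0 | 0 | 0 |    0    |    0    |    1     |       0        |    1    |    0     |       0        | 1
8 of 16 rows are 1, so the formula is contingent.

contingent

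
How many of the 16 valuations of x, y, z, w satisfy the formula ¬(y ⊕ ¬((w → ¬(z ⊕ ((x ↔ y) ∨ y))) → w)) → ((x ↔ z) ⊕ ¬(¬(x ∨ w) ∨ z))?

x | y | z | w | (x ↔ y) | ((x ↔ y) ∨ y) | (z ⊕ ((x ↔ y) ∨ y)) | ¬(z ⊕ ((x ↔ y) ∨ y)) | (w → ¬(z ⊕ ((x ↔ y) ∨ y))) | (x ↔ z) | (x ∨ w) | ¬(x ∨ w) | (¬(x ∨ w) ∨ z) | ¬(¬(x ∨ w) ∨ z) | ((x ↔ z) ⊕ ¬(¬(x ∨ w) ∨ z)) | φ
- | - | - | - | ------- | ------------- | ------------------- | -------------------- | -------------------------- | ------- | ------- | -------- | -------------- | --------------- | --------------------------- | -
T | T | T | T |    T    |       T       |          F          |          T           |             T              |    T    |    T    |    F     |       T        |        F        |              T              | T
T | T | T | F |    T    |       T       |          F          |          T           |             T              |    T    |    T    |    F     |       T        |        F        |              T              | T
T | T | F | T |    T    |       T       |          T          |          F           |             F              |    F    |    T    |    F     |       F        |        T        |              T              | T
T | T | F | F |    T    |       T       |          T          |          F           |             T              |    F    |    T    |    F     |       F        |        T        |              T              | T
T | F | T | T |    F    |       F       |          T          |          F           |             F              |    T    |    T    |    F     |       T        |        F        |              T              | T
T | F | T | F |    F    |       F       |          T          |          F           |             T              |    T    |    T    |    F     |       T        |        F        |              T              | T
T | F | F | T |    F    |       F       |          F          |          T           |             T              |    F    |    T    |    F     |       F        |        T        |              T              | T
T | F | F | F |    F    |       F       |          F          |          T           |             T              |    F    |    T    |    F     |       F        |        T        |              T              | T
F | T | T | T |    F    |       T       |          F          |          T           |             T              |    F    |    T    |    F     |       T        |        F        |              F              | T
F | T | T | F |    F    |       T       |          F          |          T           |             T              |    F    |    F    |    T     |       T        |        F        |              F              | F
F | T | F | T |    F    |       T       |          T          |          F           |             F              |    T    |    T    |    F     |       F        |        T        |              F              | T
F | T | F | F |    F    |       T       |          T          |          F           |             T              |    T    |    F    |    T     |       T        |        F        |              T              | T
F | F | T | T |    T    |       T       |          F          |          T           |             T              |    F    |    T    |    F     |       T        |        F        |              F              | F
F | F | T | F |    T    |       T       |          F          |          T           |             T              |    F    |    F    |    T     |       T        |        F        |              F              | T
F | F | F | T |    T    |       T       |          T          |          F           |             F              |    T    |    T    |    F     |       F        |        T        |              F              | F
F | F | F | F |    T    |       T       |          T          |          F           |             T              |    T    |    F    |    T     |       T        |        F        |              T              | T
The formula is true on 13 of the 16 rows.

13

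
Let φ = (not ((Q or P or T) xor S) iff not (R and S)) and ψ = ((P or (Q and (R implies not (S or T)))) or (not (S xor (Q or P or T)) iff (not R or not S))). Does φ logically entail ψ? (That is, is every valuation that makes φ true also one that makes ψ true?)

P  Q  R  S  T  |  φ  ψ
T  T  T  T  T  |  F  T
T  T  T  T  F  |  F  T
T  T  T  F  T  |  F  T
T  T  T  F  F  |  F  T
T  T  F  T  T  |  T  T
T  T  F  T  F  |  T  T
T  T  F  F  T  |  F  T
T  T  F  F  F  |  F  T
T  F  T  T  T  |  F  T
T  F  T  T  F  |  F  T
T  F  T  F  T  |  F  T
T  F  T  F  F  |  F  T
T  F  F  T  T  |  T  T
T  F  F  T  F  |  T  T
T  F  F  F  T  |  F  T
T  F  F  F  F  |  F  T
F  T  T  T  T  |  F  F
F  T  T  T  F  |  F  F
F  T  T  F  T  |  F  F
F  T  T  F  F  |  F  T
F  T  F  T  T  |  T  T
F  T  F  T  F  |  T  T
F  T  F  F  T  |  F  T
F  T  F  F  F  |  F  T
F  F  T  T  T  |  F  F
F  F  T  T  F  |  T  T
F  F  T  F  T  |  F  F
F  F  T  F  F  |  T  T
F  F  F  T  T  |  T  T
F  F  F  T  F  |  F  F
F  F  F  F  T  |  F  F
F  F  F  F  F  |  T  T
In every row where φ is true, ψ is also true, so φ ⊨ ψ.

yes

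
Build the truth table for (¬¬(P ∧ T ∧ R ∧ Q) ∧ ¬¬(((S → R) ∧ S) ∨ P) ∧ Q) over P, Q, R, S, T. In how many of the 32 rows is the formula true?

P | Q | R | S | T || φ
0 | 0 | 0 | 0 | 0 || 0
0 | 0 | 0 | 0 | 1 || 0
0 | 0 | 0 | 1 | 0 || 0
0 | 0 | 0 | 1 | 1 || 0
0 | 0 | 1 | 0 | 0 || 0
0 | 0 | 1 | 0 | 1 || 0
0 | 0 | 1 | 1 | 0 || 0
0 | 0 | 1 | 1 | 1 || 0
0 | 1 | 0 | 0 | 0 || 0
0 | 1 | 0 | 0 | 1 || 0
0 | 1 | 0 | 1 | 0 || 0
0 | 1 | 0 | 1 | 1 || 0
0 | 1 | 1 | 0 | 0 || 0
0 | 1 | 1 | 0 | 1 || 0
0 | 1 | 1 | 1 | 0 || 0
0 | 1 | 1 | 1 | 1 || 0
1 | 0 | 0 | 0 | 0 || 0
1 | 0 | 0 | 0 | 1 || 0
1 | 0 | 0 | 1 | 0 || 0
1 | 0 | 0 | 1 | 1 || 0
1 | 0 | 1 | 0 | 0 || 0
1 | 0 | 1 | 0 | 1 || 0
1 | 0 | 1 | 1 | 0 || 0
1 | 0 | 1 | 1 | 1 || 0
1 | 1 | 0 | 0 | 0 || 0
1 | 1 | 0 | 0 | 1 || 0
1 | 1 | 0 | 1 | 0 || 0
1 | 1 | 0 | 1 | 1 || 0
1 | 1 | 1 | 0 | 0 || 0
1 | 1 | 1 | 0 | 1 || 1
1 | 1 | 1 | 1 | 0 || 0
1 | 1 | 1 | 1 | 1 || 1
The formula is true on 2 of the 32 rows.

2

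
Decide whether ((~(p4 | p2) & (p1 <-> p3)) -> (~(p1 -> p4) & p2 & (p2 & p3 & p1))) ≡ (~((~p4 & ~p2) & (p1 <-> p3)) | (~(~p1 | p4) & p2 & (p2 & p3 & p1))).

p1 | p2 | p3 | p4 || φ | ψ
T  | T  | T  | T  || T | T
T  | T  | T  | F  || T | T
T  | T  | F  | T  || T | T
T  | T  | F  | F  || T | T
T  | F  | T  | T  || T | T
T  | F  | T  | F  || F | F
T  | F  | F  | T  || T | T
T  | F  | F  | F  || T | T
F  | T  | T  | T  || T | T
F  | T  | T  | F  || T | T
F  | T  | F  | T  || T | T
F  | T  | F  | F  || T | T
F  | F  | T  | T  || T | T
F  | F  | T  | F  || T | T
F  | F  | F  | T  || T | T
F  | F  | F  | F  || F | F
The columns for φ and ψ agree on every row, so they are logically equivalent.

equivalent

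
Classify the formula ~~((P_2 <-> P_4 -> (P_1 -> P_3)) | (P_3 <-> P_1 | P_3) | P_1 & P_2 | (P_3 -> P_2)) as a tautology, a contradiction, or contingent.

tautology

P_1  P_2  P_3  P_4     (P_1 -> P_3)  (P_4 -> (P_1 -> P_3))  (P_1 | P_3)  (P_3 <-> (P_1 | P_3))  (P_1 & P_2)  (P_3 -> P_2)  φ
 T    T    T    T           T                  T                 T                 T                 T            T        T
 T    T    T    F           T                  T                 T                 T                 T            T        T
 T    T    F    T           F                  F                 T                 F                 T            T        T
 T    T    F    F           F                  T                 T                 F                 T            T        T
 T    F    T    T           T                  T                 T                 T                 F            F        T
 T    F    T    F           T                  T                 T                 T                 F            F        T
 T    F    F    T           F                  F                 T                 F                 F            T        T
 T    F    F    F           F                  T                 T                 F                 F            T        T
 F    T    T    T           T                  T                 T                 T                 F            T        T
 F    T    T    F           T                  T                 T                 T                 F            T        T
 F    T    F    T           T                  T                 F                 T                 F            T        T
 F    T    F    F           T                  T                 F                 T                 F            T        T
 F    F    T    T           T                  T                 T                 T                 F            F        T
 F    F    T    F           T                  T                 T                 T                 F            F        T
 F    F    F    T           T                  T                 F                 T                 F            T        T
 F    F    F    F           T                  T                 F                 T                 F            T        T
Every row is T, so the formula is a tautology.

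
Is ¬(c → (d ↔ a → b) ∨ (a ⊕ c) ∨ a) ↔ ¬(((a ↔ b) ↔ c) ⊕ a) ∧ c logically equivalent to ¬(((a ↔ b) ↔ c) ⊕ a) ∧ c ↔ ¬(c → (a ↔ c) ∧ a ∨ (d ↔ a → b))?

not equivalent

a  b  c  d  |  φ  ψ
T  T  T  T  |  F  F
T  T  T  F  |  F  F
T  T  F  T  |  T  T
T  T  F  F  |  T  T
T  F  T  T  |  T  T
T  F  T  F  |  T  T
T  F  F  T  |  T  T
T  F  F  F  |  T  T
F  T  T  T  |  F  F
F  T  T  F  |  F  T
F  T  F  T  |  T  T
F  T  F  F  |  T  T
F  F  T  T  |  T  T
F  F  T  F  |  T  F
F  F  F  T  |  T  T
F  F  F  F  |  T  T
The columns differ at a=F, b=T, c=T, d=F (φ=F, ψ=T), so they are not equivalent.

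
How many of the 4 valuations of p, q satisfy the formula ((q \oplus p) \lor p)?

3

p | q || (q \oplus p) | ((q \oplus p) \lor p)
F | F ||      F       |           F          
F | T ||      T       |           T          
T | F ||      T       |           T          
T | T ||      F       |           T          
The formula is true on 3 of the 4 rows.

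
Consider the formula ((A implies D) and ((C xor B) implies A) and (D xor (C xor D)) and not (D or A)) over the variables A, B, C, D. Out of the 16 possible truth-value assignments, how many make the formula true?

A | B | C | D || φ
0 | 0 | 0 | 0 || 0
0 | 0 | 0 | 1 || 0
0 | 0 | 1 | 0 || 0
0 | 0 | 1 | 1 || 0
0 | 1 | 0 | 0 || 0
0 | 1 | 0 | 1 || 0
0 | 1 | 1 | 0 || 1
0 | 1 | 1 | 1 || 0
1 | 0 | 0 | 0 || 0
1 | 0 | 0 | 1 || 0
1 | 0 | 1 | 0 || 0
1 | 0 | 1 | 1 || 0
1 | 1 | 0 | 0 || 0
1 | 1 | 0 | 1 || 0
1 | 1 | 1 | 0 || 0
1 | 1 | 1 | 1 || 0
The formula is true on 1 of the 16 rows.

1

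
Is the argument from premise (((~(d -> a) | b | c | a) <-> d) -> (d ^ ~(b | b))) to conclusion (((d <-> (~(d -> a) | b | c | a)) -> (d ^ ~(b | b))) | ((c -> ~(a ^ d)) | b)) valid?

a | b | c | d || φ | ψ
0 | 0 | 0 | 0 || 1 | 1
0 | 0 | 0 | 1 || 0 | 1
0 | 0 | 1 | 0 || 1 | 1
0 | 0 | 1 | 1 || 0 | 0
0 | 1 | 0 | 0 || 1 | 1
0 | 1 | 0 | 1 || 1 | 1
0 | 1 | 1 | 0 || 1 | 1
0 | 1 | 1 | 1 || 1 | 1
1 | 0 | 0 | 0 || 1 | 1
1 | 0 | 0 | 1 || 0 | 1
1 | 0 | 1 | 0 || 1 | 1
1 | 0 | 1 | 1 || 0 | 1
1 | 1 | 0 | 0 || 1 | 1
1 | 1 | 0 | 1 || 1 | 1
1 | 1 | 1 | 0 || 1 | 1
1 | 1 | 1 | 1 || 1 | 1
In every row where φ is true, ψ is also true, so φ ⊨ ψ.

yes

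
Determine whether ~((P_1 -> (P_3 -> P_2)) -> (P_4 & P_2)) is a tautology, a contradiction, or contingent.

P_1 | P_2 | P_3 | P_4 | (P_3 -> P_2) | (P_1 -> (P_3 -> P_2)) | (P_4 & P_2) | φ
--- | --- | --- | --- | ------------ | --------------------- | ----------- | -
 T  |  T  |  T  |  T  |      T       |           T           |      T      | F
 T  |  T  |  T  |  F  |      T       |           T           |      F      | T
 T  |  T  |  F  |  T  |      T       |           T           |      T      | F
 T  |  T  |  F  |  F  |      T       |           T           |      F      | T
 T  |  F  |  T  |  T  |      F       |           F           |      F      | F
 T  |  F  |  T  |  F  |      F       |           F           |      F      | F
 T  |  F  |  F  |  T  |      T       |           T           |      F      | T
 T  |  F  |  F  |  F  |      T       |           T           |      F      | T
 F  |  T  |  T  |  T  |      T       |           T           |      T      | F
 F  |  T  |  T  |  F  |      T       |           T           |      F      | T
 F  |  T  |  F  |  T  |      T       |           T           |      T      | F
 F  |  T  |  F  |  F  |      T       |           T           |      F      | T
 F  |  F  |  T  |  T  |      F       |           T           |      F      | T
 F  |  F  |  T  |  F  |      F       |           T           |      F      | T
 F  |  F  |  F  |  T  |      T       |           T           |      F      | T
 F  |  F  |  F  |  F  |      T       |           T           |      F      | T
10 of 16 rows are T, so the formula is contingent.

contingent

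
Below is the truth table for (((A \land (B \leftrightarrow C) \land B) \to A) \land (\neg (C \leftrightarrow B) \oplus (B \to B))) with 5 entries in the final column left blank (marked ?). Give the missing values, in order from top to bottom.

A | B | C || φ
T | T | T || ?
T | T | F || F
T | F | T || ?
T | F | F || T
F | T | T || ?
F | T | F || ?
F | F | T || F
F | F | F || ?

T, F, T, F, T

Row A=T, B=T, C=T: ((A \land (B \leftrightarrow C) \land B) \to A) = T, (\neg (C \leftrightarrow B) \oplus (B \to B)) = T, so the formula = T.
Row A=T, B=F, C=T: ((A \land (B \leftrightarrow C) \land B) \to A) = T, (\neg (C \leftrightarrow B) \oplus (B \to B)) = F, so the formula = F.
Row A=F, B=T, C=T: ((A \land (B \leftrightarrow C) \land B) \to A) = T, (\neg (C \leftrightarrow B) \oplus (B \to B)) = T, so the formula = T.
Row A=F, B=T, C=F: ((A \land (B \leftrightarrow C) \land B) \to A) = T, (\neg (C \leftrightarrow B) \oplus (B \to B)) = F, so the formula = F.
Row A=F, B=F, C=F: ((A \land (B \leftrightarrow C) \land B) \to A) = T, (\neg (C \leftrightarrow B) \oplus (B \to B)) = T, so the formula = T.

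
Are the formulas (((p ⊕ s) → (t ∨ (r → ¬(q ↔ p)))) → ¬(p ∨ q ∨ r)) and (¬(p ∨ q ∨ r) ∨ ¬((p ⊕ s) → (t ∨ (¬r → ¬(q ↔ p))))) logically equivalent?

not equivalent

p | q | r | s | t | φ | ψ
- | - | - | - | - | - | -
F | F | F | F | F | T | T
F | F | F | F | T | T | T
F | F | F | T | F | T | T
F | F | F | T | T | T | T
F | F | T | F | F | F | F
F | F | T | F | T | F | F
F | F | T | T | F | T | F
F | F | T | T | T | F | F
F | T | F | F | F | F | F
F | T | F | F | T | F | F
F | T | F | T | F | F | F
F | T | F | T | T | F | F
F | T | T | F | F | F | F
F | T | T | F | T | F | F
F | T | T | T | F | F | F
F | T | T | T | T | F | F
T | F | F | F | F | F | F
T | F | F | F | T | F | F
T | F | F | T | F | F | F
T | F | F | T | T | F | F
T | F | T | F | F | F | F
T | F | T | F | T | F | F
T | F | T | T | F | F | F
T | F | T | T | T | F | F
T | T | F | F | F | F | T
T | T | F | F | T | F | F
T | T | F | T | F | F | F
T | T | F | T | T | F | F
T | T | T | F | F | T | F
T | T | T | F | T | F | F
T | T | T | T | F | F | F
T | T | T | T | T | F | F
The columns differ at p=F, q=F, r=T, s=T, t=F (φ=T, ψ=F), so they are not equivalent.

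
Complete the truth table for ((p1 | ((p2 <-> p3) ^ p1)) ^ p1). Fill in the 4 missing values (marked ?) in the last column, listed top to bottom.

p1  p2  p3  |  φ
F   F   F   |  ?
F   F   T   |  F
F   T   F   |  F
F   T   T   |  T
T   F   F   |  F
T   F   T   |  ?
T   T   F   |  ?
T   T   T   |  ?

Row p1=F, p2=F, p3=F: (p1 | ((p2 <-> p3) ^ p1)) = T, so the formula = T.
Row p1=T, p2=F, p3=T: (p1 | ((p2 <-> p3) ^ p1)) = T, so the formula = F.
Row p1=T, p2=T, p3=F: (p1 | ((p2 <-> p3) ^ p1)) = T, so the formula = F.
Row p1=T, p2=T, p3=T: (p1 | ((p2 <-> p3) ^ p1)) = T, so the formula = F.

T, F, F, F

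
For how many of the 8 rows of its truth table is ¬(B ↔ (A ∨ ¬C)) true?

4

A | B | C || ¬(B ↔ (A ∨ ¬C))
T | T | T ||        F       
T | T | F ||        F       
T | F | T ||        T       
T | F | F ||        T       
F | T | T ||        T       
F | T | F ||        F       
F | F | T ||        F       
F | F | F ||        T       
The formula is true on 4 of the 8 rows.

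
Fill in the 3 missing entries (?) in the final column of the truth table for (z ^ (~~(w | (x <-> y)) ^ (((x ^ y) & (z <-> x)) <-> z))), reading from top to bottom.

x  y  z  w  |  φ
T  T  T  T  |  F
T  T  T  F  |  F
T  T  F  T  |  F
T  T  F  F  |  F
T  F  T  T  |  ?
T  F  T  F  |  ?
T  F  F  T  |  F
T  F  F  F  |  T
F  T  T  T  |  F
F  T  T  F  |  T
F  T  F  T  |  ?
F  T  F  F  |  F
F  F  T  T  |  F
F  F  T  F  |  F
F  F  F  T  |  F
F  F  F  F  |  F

T, F, T

Row x=T, y=F, z=T, w=T: (~~(w | (x <-> y)) ^ (((x ^ y) & (z <-> x)) <-> z)) = F, so the formula = T.
Row x=T, y=F, z=T, w=F: (~~(w | (x <-> y)) ^ (((x ^ y) & (z <-> x)) <-> z)) = T, so the formula = F.
Row x=F, y=T, z=F, w=T: (~~(w | (x <-> y)) ^ (((x ^ y) & (z <-> x)) <-> z)) = T, so the formula = T.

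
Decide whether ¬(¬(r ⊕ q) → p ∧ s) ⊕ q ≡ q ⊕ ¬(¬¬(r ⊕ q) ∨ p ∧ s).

equivalent

p | q | r | s || φ | ψ
F | F | F | F || T | T
F | F | F | T || T | T
F | F | T | F || F | F
F | F | T | T || F | F
F | T | F | F || T | T
F | T | F | T || T | T
F | T | T | F || F | F
F | T | T | T || F | F
T | F | F | F || T | T
T | F | F | T || F | F
T | F | T | F || F | F
T | F | T | T || F | F
T | T | F | F || T | T
T | T | F | T || T | T
T | T | T | F || F | F
T | T | T | T || T | T
The columns for φ and ψ agree on every row, so they are logically equivalent.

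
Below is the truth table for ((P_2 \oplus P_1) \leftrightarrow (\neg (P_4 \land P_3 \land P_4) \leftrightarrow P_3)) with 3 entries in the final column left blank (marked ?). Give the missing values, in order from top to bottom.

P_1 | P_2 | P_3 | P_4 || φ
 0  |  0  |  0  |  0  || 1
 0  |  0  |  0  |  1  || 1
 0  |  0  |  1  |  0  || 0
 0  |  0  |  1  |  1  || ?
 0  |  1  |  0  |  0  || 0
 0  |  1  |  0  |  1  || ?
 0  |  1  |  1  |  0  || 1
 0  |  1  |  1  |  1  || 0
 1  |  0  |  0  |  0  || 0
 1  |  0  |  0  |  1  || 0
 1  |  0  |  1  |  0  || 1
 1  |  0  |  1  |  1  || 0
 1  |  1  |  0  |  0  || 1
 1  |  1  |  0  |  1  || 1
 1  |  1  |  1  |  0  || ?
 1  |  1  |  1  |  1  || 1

Row P_1=0, P_2=0, P_3=1, P_4=1: (P_2 \oplus P_1) = 0, (\neg (P_4 \land P_3 \land P_4) \leftrightarrow P_3) = 0, so the formula = 1.
Row P_1=0, P_2=1, P_3=0, P_4=1: (P_2 \oplus P_1) = 1, (\neg (P_4 \land P_3 \land P_4) \leftrightarrow P_3) = 0, so the formula = 0.
Row P_1=1, P_2=1, P_3=1, P_4=0: (P_2 \oplus P_1) = 0, (\neg (P_4 \land P_3 \land P_4) \leftrightarrow P_3) = 1, so the formula = 0.

1, 0, 0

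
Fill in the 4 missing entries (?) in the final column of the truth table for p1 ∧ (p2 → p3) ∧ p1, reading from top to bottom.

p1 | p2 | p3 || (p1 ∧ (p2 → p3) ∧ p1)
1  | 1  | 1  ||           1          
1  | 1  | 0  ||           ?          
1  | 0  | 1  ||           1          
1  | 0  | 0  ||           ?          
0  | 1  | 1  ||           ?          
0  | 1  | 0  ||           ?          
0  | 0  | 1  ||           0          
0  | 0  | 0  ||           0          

0, 1, 0, 0

Row p1=1, p2=1, p3=0: (p2 → p3) = 0, so (p1 ∧ (p2 → p3) ∧ p1) = 0.
Row p1=1, p2=0, p3=0: (p2 → p3) = 1, so (p1 ∧ (p2 → p3) ∧ p1) = 1.
Row p1=0, p2=1, p3=1: (p2 → p3) = 1, so (p1 ∧ (p2 → p3) ∧ p1) = 0.
Row p1=0, p2=1, p3=0: (p2 → p3) = 0, so (p1 ∧ (p2 → p3) ∧ p1) = 0.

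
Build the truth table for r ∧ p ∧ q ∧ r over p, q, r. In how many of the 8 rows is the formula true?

p | q | r | (r ∧ p ∧ (q ∧ r))
- | - | - | -----------------
T | T | T |         T        
T | T | F |         F        
T | F | T |         F        
T | F | F |         F        
F | T | T |         F        
F | T | F |         F        
F | F | T |         F        
F | F | F |         F        
The formula is true on 1 of the 8 rows.

1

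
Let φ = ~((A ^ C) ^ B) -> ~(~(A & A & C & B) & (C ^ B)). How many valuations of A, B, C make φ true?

A  B  C  |  φ
F  F  F  |  T
F  F  T  |  T
F  T  F  |  T
F  T  T  |  T
T  F  F  |  T
T  F  T  |  F
T  T  F  |  F
T  T  T  |  T
The formula is true on 6 of the 8 rows.

6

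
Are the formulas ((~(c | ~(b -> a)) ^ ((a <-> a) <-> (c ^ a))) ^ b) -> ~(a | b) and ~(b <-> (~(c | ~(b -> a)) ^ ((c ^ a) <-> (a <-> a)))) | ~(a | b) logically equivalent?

a | b | c || φ | ψ
F | F | F || T | T
F | F | T || T | T
F | T | F || F | T
F | T | T || T | F
T | F | F || T | F
T | F | T || T | F
T | T | F || F | T
T | T | T || F | T
The columns differ at a=F, b=T, c=F (φ=F, ψ=T), so they are not equivalent.

not equivalent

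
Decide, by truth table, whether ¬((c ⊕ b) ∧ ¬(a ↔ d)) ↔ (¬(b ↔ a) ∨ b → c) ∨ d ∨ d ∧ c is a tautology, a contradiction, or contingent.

a | b | c | d || φ
T | T | T | T || T
T | T | T | F || T
T | T | F | T || T
T | T | F | F || T
T | F | T | T || T
T | F | T | F || F
T | F | F | T || T
T | F | F | F || F
F | T | T | T || T
F | T | T | F || T
F | T | F | T || F
F | T | F | F || F
F | F | T | T || F
F | F | T | F || T
F | F | F | T || T
F | F | F | F || T
11 of 16 rows are T, so the formula is contingent.

contingent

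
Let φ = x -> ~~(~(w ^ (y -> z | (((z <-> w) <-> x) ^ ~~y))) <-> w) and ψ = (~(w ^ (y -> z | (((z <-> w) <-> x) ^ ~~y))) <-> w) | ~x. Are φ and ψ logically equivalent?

equivalent

x  y  z  w  |  φ  ψ
T  T  T  T  |  T  T
T  T  T  F  |  T  T
T  T  F  T  |  T  T
T  T  F  F  |  F  F
T  F  T  T  |  T  T
T  F  T  F  |  T  T
T  F  F  T  |  T  T
T  F  F  F  |  T  T
F  T  T  T  |  T  T
F  T  T  F  |  T  T
F  T  F  T  |  T  T
F  T  F  F  |  T  T
F  F  T  T  |  T  T
F  F  T  F  |  T  T
F  F  F  T  |  T  T
F  F  F  F  |  T  T
The columns for φ and ψ agree on every row, so they are logically equivalent.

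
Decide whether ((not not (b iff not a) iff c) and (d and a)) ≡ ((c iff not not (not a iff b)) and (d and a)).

  a   |   b   |   c   |   d   |   φ   |   ψ  
----- | ----- | ----- | ----- | ----- | -----
 True |  True |  True |  True | False | False
 True |  True |  True | False | False | False
 True |  True | False |  True |  True |  True
 True |  True | False | False | False | False
 True | False |  True |  True |  True |  True
 True | False |  True | False | False | False
 True | False | False |  True | False | False
 True | False | False | False | False | False
False |  True |  True |  True | False | False
False |  True |  True | False | False | False
False |  True | False |  True | False | False
False |  True | False | False | False | False
False | False |  True |  True | False | False
False | False |  True | False | False | False
False | False | False |  True | False | False
False | False | False | False | False | False
The columns for φ and ψ agree on every row, so they are logically equivalent.

equivalent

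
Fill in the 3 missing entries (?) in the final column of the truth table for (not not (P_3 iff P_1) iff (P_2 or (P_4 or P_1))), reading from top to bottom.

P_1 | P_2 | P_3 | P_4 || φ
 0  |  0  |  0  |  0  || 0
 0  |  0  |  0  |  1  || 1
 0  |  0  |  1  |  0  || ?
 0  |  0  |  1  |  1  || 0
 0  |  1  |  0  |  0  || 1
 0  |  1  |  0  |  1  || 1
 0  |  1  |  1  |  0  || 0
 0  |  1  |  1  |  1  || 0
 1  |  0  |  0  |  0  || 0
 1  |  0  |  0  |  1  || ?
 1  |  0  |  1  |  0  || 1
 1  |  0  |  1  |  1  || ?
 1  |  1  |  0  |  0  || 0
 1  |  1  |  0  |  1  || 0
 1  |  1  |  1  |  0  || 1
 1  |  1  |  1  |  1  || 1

1, 0, 1

Row P_1=0, P_2=0, P_3=1, P_4=0: not not (P_3 iff P_1) = 0, (P_2 or (P_4 or P_1)) = 0, so the formula = 1.
Row P_1=1, P_2=0, P_3=0, P_4=1: not not (P_3 iff P_1) = 0, (P_2 or (P_4 or P_1)) = 1, so the formula = 0.
Row P_1=1, P_2=0, P_3=1, P_4=1: not not (P_3 iff P_1) = 1, (P_2 or (P_4 or P_1)) = 1, so the formula = 1.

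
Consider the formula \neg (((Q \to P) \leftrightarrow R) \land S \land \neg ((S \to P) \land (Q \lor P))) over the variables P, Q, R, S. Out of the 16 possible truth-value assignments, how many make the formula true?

P  Q  R  S  |  (Q \to P)  (S \to P)  (Q \lor P)  ((S \to P) \land (Q \lor P))  φ
T  T  T  T  |      T          T          T                    T                T
T  T  T  F  |      T          T          T                    T                T
T  T  F  T  |      T          T          T                    T                T
T  T  F  F  |      T          T          T                    T                T
T  F  T  T  |      T          T          T                    T                T
T  F  T  F  |      T          T          T                    T                T
T  F  F  T  |      T          T          T                    T                T
T  F  F  F  |      T          T          T                    T                T
F  T  T  T  |      F          F          T                    F                T
F  T  T  F  |      F          T          T                    T                T
F  T  F  T  |      F          F          T                    F                F
F  T  F  F  |      F          T          T                    T                T
F  F  T  T  |      T          F          F                    F                F
F  F  T  F  |      T          T          F                    F                T
F  F  F  T  |      T          F          F                    F                T
F  F  F  F  |      T          T          F                    F                T
The formula is true on 14 of the 16 rows.

14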